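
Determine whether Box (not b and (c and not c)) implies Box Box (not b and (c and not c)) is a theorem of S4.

Tableau for the negation not (Box (not b and (c and not c)) implies Box Box (not b and (c and not c))):
1. not (Box (not b and (c and not c)) implies Box Box (not b and (c and not c))), w0
2. Box (not b and (c and not c)), w0
3. not Box Box (not b and (c and not c)), w0
4. not b and (c and not c), w0
5. not b, w0
6. c and not c, w0
7. c, w0
8. not c, w0
Accessibility: w0Rw0
Branch closes: c and not c both at w0.
Every branch of the negation's tableau closes; the branch above is one of them.

Yes, valid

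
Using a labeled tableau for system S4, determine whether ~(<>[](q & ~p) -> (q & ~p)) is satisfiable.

Satisfiable (open branch found)

1. ~(<>[](q & ~p) -> (q & ~p)), w0
2. <>[](q & ~p), w0
3. ~(q & ~p), w0
4. p, w0
5. [](q & ~p), w1
6. q & ~p, w1
7. q, w1
8. ~p, w1
Accessibility: w0Rw0, w0Rw1, w1Rw1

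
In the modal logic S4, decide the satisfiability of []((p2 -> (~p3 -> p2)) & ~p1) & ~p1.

Satisfiable

1. []((p2 -> (~p3 -> p2)) & ~p1) & ~p1, 0
2. []((p2 -> (~p3 -> p2)) & ~p1), 0   [&-rule on 1]
3. ~p1, 0   [&-rule on 1]
4. (p2 -> (~p3 -> p2)) & ~p1, 0   [[]-rule on 2 via 0R0]
5. p2 -> (~p3 -> p2), 0   [&-rule on 4]
6. ~p3 -> p2, 0   [->-rule on 5 (branches; this branch)]
7. p2, 0   [->-rule on 6 (branches; this branch)]
Accessibility: 0R0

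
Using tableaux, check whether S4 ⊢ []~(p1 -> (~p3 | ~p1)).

Not valid

Tableau for the negation ~[]~(p1 -> (~p3 | ~p1)):
1. ~[]~(p1 -> (~p3 | ~p1)), u
2. p1 -> (~p3 | ~p1), v   [~[]-rule on 1: fresh world v, uRv]
3. ~p3 | ~p1, v   [->-rule on 2 (branches; this branch)]
4. ~p1, v   [|-rule on 3 (branches; this branch)]
Accessibility: uRu, uRv, vRv
The negation has an open branch (countermodel exists).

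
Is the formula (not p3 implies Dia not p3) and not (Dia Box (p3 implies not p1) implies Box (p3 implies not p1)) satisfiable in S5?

1. (not p3 implies Dia not p3) and not (Dia Box (p3 implies not p1) implies Box (p3 implies not p1)), 0
2. not p3 implies Dia not p3, 0
3. not (Dia Box (p3 implies not p1) implies Box (p3 implies not p1)), 0
4. Dia Box (p3 implies not p1), 0
5. not Box (p3 implies not p1), 0
6. Dia not p3, 0
7. Box (p3 implies not p1), 1
8. p3 implies not p1, 0
9. p3 implies not p1, 1
10. not p1, 0
11. not p1, 1
12. not (p3 implies not p1), 2
13. p3, 2
14. p1, 2
15. p3 implies not p1, 2
16. not p1, 2
Accessibility: 0R0, 0R1, 0R2, 1R0, 1R1, 1R2, 2R0, 2R1, 2R2
Branch closes: p1 and not p1 both at 2.
All branches of the tableau close; one closing branch shown above.

Unsatisfiable (every branch closes)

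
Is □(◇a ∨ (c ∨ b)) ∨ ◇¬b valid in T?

Yes, valid

Tableau for the negation ¬(□(◇a ∨ (c ∨ b)) ∨ ◇¬b):
1. ¬(□(◇a ∨ (c ∨ b)) ∨ ◇¬b), w0
2. ¬□(◇a ∨ (c ∨ b)), w0
3. ¬◇¬b, w0
4. b, w0
5. ¬(◇a ∨ (c ∨ b)), w1
6. ¬◇a, w1
7. ¬(c ∨ b), w1
8. ¬c, w1
9. ¬b, w1
10. b, w1
Accessibility: w0Rw0, w0Rw1, w1Rw1
Branch closes: b and ¬b both at w1.
Every branch of the negation's tableau closes; the branch above is one of them.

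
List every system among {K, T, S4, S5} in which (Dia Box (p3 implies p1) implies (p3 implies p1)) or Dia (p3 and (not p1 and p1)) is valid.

S5

S4-tableau for the negation not ((Dia Box (p3 implies p1) implies (p3 implies p1)) or Dia (p3 and (not p1 and p1))):
1. not ((Dia Box (p3 implies p1) implies (p3 implies p1)) or Dia (p3 and (not p1 and p1))), 0
2. not (Dia Box (p3 implies p1) implies (p3 implies p1)), 0
3. not Dia (p3 and (not p1 and p1)), 0
4. Dia Box (p3 implies p1), 0
5. not (p3 implies p1), 0
6. p3, 0
7. not p1, 0
8. not (p3 and (not p1 and p1)), 0
9. not (not p1 and p1), 0
10. Box (p3 implies p1), 1
11. not (p3 and (not p1 and p1)), 1
12. p3 implies p1, 1
13. not (not p1 and p1), 1
14. p1, 1
Accessibility: 0R0, 0R1, 1R1
Complete open branch: countermodel on an S4-frame, so not valid in S4, nor in K, T (the same frame is also a K-frame and a T-frame).
S5-tableau for the negation not ((Dia Box (p3 implies p1) implies (p3 implies p1)) or Dia (p3 and (not p1 and p1))):
1. not ((Dia Box (p3 implies p1) implies (p3 implies p1)) or Dia (p3 and (not p1 and p1))), 0
2. not (Dia Box (p3 implies p1) implies (p3 implies p1)), 0
3. not Dia (p3 and (not p1 and p1)), 0
4. Dia Box (p3 implies p1), 0
5. not (p3 implies p1), 0
6. p3, 0
7. not p1, 0
8. not (p3 and (not p1 and p1)), 0
9. not (not p1 and p1), 0
10. Box (p3 implies p1), 1
11. not (p3 and (not p1 and p1)), 1
12. p3 implies p1, 0
13. p3 implies p1, 1
14. not (not p1 and p1), 1
15. p1, 0
Accessibility: 0R0, 0R1, 1R0, 1R1
Branch closes: p1 and not p1 both at 0.
Every branch closes (one shown): valid in S5.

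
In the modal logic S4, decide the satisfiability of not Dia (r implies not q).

Satisfiable

1. not Dia (r implies not q), 0
2. not (r implies not q), 0
3. r, 0
4. q, 0
Accessibility: 0R0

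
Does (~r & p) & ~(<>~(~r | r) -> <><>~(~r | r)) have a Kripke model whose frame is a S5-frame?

1. (~r & p) & ~(<>~(~r | r) -> <><>~(~r | r)), w0
2. ~r & p, w0
3. ~(<>~(~r | r) -> <><>~(~r | r)), w0
4. ~r, w0
5. p, w0
6. <>~(~r | r), w0
7. ~<><>~(~r | r), w0
8. ~<>~(~r | r), w0
9. ~r | r, w0
10. ~(~r | r), w1
11. r, w1
12. ~r, w1
Accessibility: w0Rw0, w0Rw1, w1Rw0, w1Rw1
Branch closes: r and ~r both at w1.
(One branch shown.) All branches close.

Unsatisfiable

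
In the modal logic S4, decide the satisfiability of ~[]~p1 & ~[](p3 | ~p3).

1. ~[]~p1 & ~[](p3 | ~p3), w0
2. ~[]~p1, w0
3. ~[](p3 | ~p3), w0
4. p1, w1
5. ~(p3 | ~p3), w2
6. ~p3, w2
7. p3, w2
Accessibility: w0Rw0, w0Rw1, w0Rw2, w1Rw1, w2Rw2
Branch closes: p3 and ~p3 both at w2.
All branches of the tableau close; one closing branch shown above.

No, unsatisfiable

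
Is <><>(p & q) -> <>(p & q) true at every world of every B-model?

Tableau for the negation ~(<><>(p & q) -> <>(p & q)):
1. ~(<><>(p & q) -> <>(p & q)), u
2. <><>(p & q), u   [~->-rule on 1]
3. ~<>(p & q), u   [~->-rule on 1]
4. ~(p & q), u   [~<>-rule on 3 via uRu]
5. ~q, u   [~&-rule on 4 (branches; this branch)]
6. <>(p & q), v   [<>-rule on 2: fresh world v, uRv]
7. ~(p & q), v   [~<>-rule on 3 via uRv]
8. ~q, v   [~&-rule on 7 (branches; this branch)]
9. p & q, w   [<>-rule on 6: fresh world w, vRw]
10. p, w   [&-rule on 9]
11. q, w   [&-rule on 9]
Accessibility: uRu, uRv, vRu, vRv, vRw, wRv, wRw
The negation has an open branch (countermodel exists).

Invalid (countermodel exists)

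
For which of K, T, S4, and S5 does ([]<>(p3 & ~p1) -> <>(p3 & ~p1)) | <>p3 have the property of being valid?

T, S4, S5

K-tableau for the negation ~(([]<>(p3 & ~p1) -> <>(p3 & ~p1)) | <>p3):
1. ~(([]<>(p3 & ~p1) -> <>(p3 & ~p1)) | <>p3), 0
2. ~([]<>(p3 & ~p1) -> <>(p3 & ~p1)), 0
3. ~<>p3, 0
4. []<>(p3 & ~p1), 0
5. ~<>(p3 & ~p1), 0
Complete open branch: countermodel on a K-frame, so not valid in K.
T-tableau for the negation ~(([]<>(p3 & ~p1) -> <>(p3 & ~p1)) | <>p3):
1. ~(([]<>(p3 & ~p1) -> <>(p3 & ~p1)) | <>p3), 0
2. ~([]<>(p3 & ~p1) -> <>(p3 & ~p1)), 0
3. ~<>p3, 0
4. []<>(p3 & ~p1), 0
5. ~<>(p3 & ~p1), 0
6. ~p3, 0
7. <>(p3 & ~p1), 0
8. ~(p3 & ~p1), 0
9. p1, 0
10. p3 & ~p1, 1
11. p3, 1
12. ~p1, 1
13. ~p3, 1
Accessibility: 0R0, 0R1, 1R1
Branch closes: p3 and ~p3 both at 1.
Every branch closes (one shown): valid in T, hence also in S4, S5 (every theorem of T is a theorem of S4 and S5).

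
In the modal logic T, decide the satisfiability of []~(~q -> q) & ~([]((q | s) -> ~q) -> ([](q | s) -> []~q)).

Unsatisfiable

1. []~(~q -> q) & ~([]((q | s) -> ~q) -> ([](q | s) -> []~q)), u
2. []~(~q -> q), u
3. ~([]((q | s) -> ~q) -> ([](q | s) -> []~q)), u
4. []((q | s) -> ~q), u
5. ~([](q | s) -> []~q), u
6. [](q | s), u
7. ~[]~q, u
8. ~(~q -> q), u
9. ~q, u
10. (q | s) -> ~q, u
11. q | s, u
12. s, u
13. q, v
14. ~(~q -> q), v
15. ~q, v
Accessibility: uRu, uRv, vRv
Branch closes: q and ~q both at v.
(One branch shown.) All branches close.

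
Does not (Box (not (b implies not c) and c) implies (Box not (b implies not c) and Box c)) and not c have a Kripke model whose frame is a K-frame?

1. not (Box (not (b implies not c) and c) implies (Box not (b implies not c) and Box c)) and not c, w0
2. not (Box (not (b implies not c) and c) implies (Box not (b implies not c) and Box c)), w0   [and-rule on 1]
3. not c, w0   [and-rule on 1]
4. Box (not (b implies not c) and c), w0   [neg-implies-rule on 2]
5. not (Box not (b implies not c) and Box c), w0   [neg-implies-rule on 2]
6. not Box not (b implies not c), w0   [neg-and-rule on 5 (branches; this branch)]
7. b implies not c, w1   [neg-Box-rule on 6: fresh world w1, w0Rw1]
8. not (b implies not c) and c, w1   [Box-rule on 4 via w0Rw1]
9. not (b implies not c), w1   [and-rule on 8]
10. c, w1   [and-rule on 8]
11. b, w1   [neg-implies-rule on 9]
12. not c, w1   [implies-rule on 7 (branches; this branch)]
Accessibility: w0Rw1
Branch closes: c and not c both at w1.
Every branch closes; the branch above is one of them.

Unsatisfiable (every branch closes)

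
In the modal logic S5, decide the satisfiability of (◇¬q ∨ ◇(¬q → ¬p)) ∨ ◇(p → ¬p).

Satisfiable

1. (◇¬q ∨ ◇(¬q → ¬p)) ∨ ◇(p → ¬p), w0
2. ◇(p → ¬p), w0
3. p → ¬p, w1
4. ¬p, w1
Accessibility: w0Rw0, w0Rw1, w1Rw0, w1Rw1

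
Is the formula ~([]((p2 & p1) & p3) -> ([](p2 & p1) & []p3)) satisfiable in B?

1. ~([]((p2 & p1) & p3) -> ([](p2 & p1) & []p3)), u
2. []((p2 & p1) & p3), u
3. ~([](p2 & p1) & []p3), u
4. (p2 & p1) & p3, u
5. p2 & p1, u
6. p3, u
7. p2, u
8. p1, u
9. ~[](p2 & p1), u
10. ~(p2 & p1), v
11. (p2 & p1) & p3, v
12. p2 & p1, v
13. p3, v
14. p2, v
15. p1, v
16. ~p1, v
Accessibility: uRu, uRv, vRu, vRv
Branch closes: p1 and ~p1 both at v.
All branches of the tableau close; one closing branch shown above.

Unsatisfiable (every branch closes)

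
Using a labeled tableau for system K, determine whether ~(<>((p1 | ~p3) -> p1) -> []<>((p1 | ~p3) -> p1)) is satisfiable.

1. ~(<>((p1 | ~p3) -> p1) -> []<>((p1 | ~p3) -> p1)), w0
2. <>((p1 | ~p3) -> p1), w0
3. ~[]<>((p1 | ~p3) -> p1), w0
4. (p1 | ~p3) -> p1, w1
5. p1, w1
6. ~<>((p1 | ~p3) -> p1), w2
Accessibility: w0Rw1, w0Rw2

Satisfiable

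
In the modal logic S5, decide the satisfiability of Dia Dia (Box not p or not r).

Satisfiable (open branch found)

1. Dia Dia (Box not p or not r), u
2. Dia (Box not p or not r), v
3. Box not p or not r, w
4. not r, w
Accessibility: uRu, uRv, uRw, vRu, vRv, vRw, wRu, wRv, wRw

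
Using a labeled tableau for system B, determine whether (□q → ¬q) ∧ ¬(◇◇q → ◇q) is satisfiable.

Satisfiable

1. (□q → ¬q) ∧ ¬(◇◇q → ◇q), u
2. □q → ¬q, u
3. ¬(◇◇q → ◇q), u
4. ◇◇q, u
5. ¬◇q, u
6. ¬q, u
7. ◇q, v
8. ¬q, v
9. q, w
Accessibility: uRu, uRv, vRu, vRv, vRw, wRv, wRw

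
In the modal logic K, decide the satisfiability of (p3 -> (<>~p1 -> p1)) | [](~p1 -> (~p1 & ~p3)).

1. (p3 -> (<>~p1 -> p1)) | [](~p1 -> (~p1 & ~p3)), w0
2. [](~p1 -> (~p1 & ~p3)), w0   [|-rule on 1 (branches; this branch)]

Yes, satisfiable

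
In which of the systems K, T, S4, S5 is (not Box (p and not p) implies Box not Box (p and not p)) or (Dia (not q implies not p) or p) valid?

T, S4, S5

T-tableau for the negation not ((not Box (p and not p) implies Box not Box (p and not p)) or (Dia (not q implies not p) or p)):
1. not ((not Box (p and not p) implies Box not Box (p and not p)) or (Dia (not q implies not p) or p)), u
2. not (not Box (p and not p) implies Box not Box (p and not p)), u   [neg-or-rule on 1]
3. not (Dia (not q implies not p) or p), u   [neg-or-rule on 1]
4. not Box (p and not p), u   [neg-implies-rule on 2]
5. not Box not Box (p and not p), u   [neg-implies-rule on 2]
6. not Dia (not q implies not p), u   [neg-or-rule on 3]
7. not p, u   [neg-or-rule on 3]
8. not (not q implies not p), u   [neg-Dia-rule on 6 via uRu]
9. not q, u   [neg-implies-rule on 8]
10. p, u   [neg-implies-rule on 8]
Accessibility: uRu
Branch closes: p and not p both at u.
Every branch closes (one shown): valid in T, hence also in S4, S5 (every theorem of T is a theorem of S4 and S5).
K-tableau for the negation not ((not Box (p and not p) implies Box not Box (p and not p)) or (Dia (not q implies not p) or p)):
1. not ((not Box (p and not p) implies Box not Box (p and not p)) or (Dia (not q implies not p) or p)), u
2. not (not Box (p and not p) implies Box not Box (p and not p)), u   [neg-or-rule on 1]
3. not (Dia (not q implies not p) or p), u   [neg-or-rule on 1]
4. not Box (p and not p), u   [neg-implies-rule on 2]
5. not Box not Box (p and not p), u   [neg-implies-rule on 2]
6. not Dia (not q implies not p), u   [neg-or-rule on 3]
7. not p, u   [neg-or-rule on 3]
8. not (p and not p), v   [neg-Box-rule on 4: fresh world v, uRv]
9. not (not q implies not p), v   [neg-Dia-rule on 6 via uRv]
10. not q, v   [neg-implies-rule on 9]
11. p, v   [neg-implies-rule on 9]
12. Box (p and not p), w   [neg-Box-rule on 5: fresh world w, uRw]
13. not (not q implies not p), w   [neg-Dia-rule on 6 via uRw]
14. not q, w   [neg-implies-rule on 13]
15. p, w   [neg-implies-rule on 13]
Accessibility: uRv, uRw
Complete open branch: countermodel on a K-frame, so not valid in K.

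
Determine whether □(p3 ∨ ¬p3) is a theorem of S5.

Yes, valid

Tableau for the negation ¬□(p3 ∨ ¬p3):
1. ¬□(p3 ∨ ¬p3), 0
2. ¬(p3 ∨ ¬p3), 1   [¬□-rule on 1: fresh world 1, 0R1]
3. ¬p3, 1   [¬∨-rule on 2]
4. p3, 1   [¬∨-rule on 2]
Accessibility: 0R0, 0R1, 1R0, 1R1
Branch closes: p3 and ¬p3 both at 1.
All branches of the negation close; one closing branch shown above.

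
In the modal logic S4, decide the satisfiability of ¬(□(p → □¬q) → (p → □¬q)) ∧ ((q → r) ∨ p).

1. ¬(□(p → □¬q) → (p → □¬q)) ∧ ((q → r) ∨ p), u
2. ¬(□(p → □¬q) → (p → □¬q)), u   [∧-rule on 1]
3. (q → r) ∨ p, u   [∧-rule on 1]
4. □(p → □¬q), u   [¬→-rule on 2]
5. ¬(p → □¬q), u   [¬→-rule on 2]
6. p, u   [¬→-rule on 5]
7. ¬□¬q, u   [¬→-rule on 5]
8. p → □¬q, u   [□-rule on 4 via uRu]
9. q → r, u   [∨-rule on 3 (branches; this branch)]
10. □¬q, u   [→-rule on 8 (branches; this branch)]
11. ¬q, u   [□-rule on 10 via uRu]
12. r, u   [→-rule on 9 (branches; this branch)]
13. q, v   [¬□-rule on 7: fresh world v, uRv]
14. p → □¬q, v   [□-rule on 4 via uRv]
15. ¬q, v   [□-rule on 10 via uRv]
Accessibility: uRu, uRv, vRv
Branch closes: q and ¬q both at v.
(One branch shown.) All branches close.

No, unsatisfiable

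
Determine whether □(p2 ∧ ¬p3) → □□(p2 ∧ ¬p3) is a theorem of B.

Not valid

Tableau for the negation ¬(□(p2 ∧ ¬p3) → □□(p2 ∧ ¬p3)):
1. ¬(□(p2 ∧ ¬p3) → □□(p2 ∧ ¬p3)), u
2. □(p2 ∧ ¬p3), u   [¬→-rule on 1]
3. ¬□□(p2 ∧ ¬p3), u   [¬→-rule on 1]
4. p2 ∧ ¬p3, u   [□-rule on 2 via uRu]
5. p2, u   [∧-rule on 4]
6. ¬p3, u   [∧-rule on 4]
7. ¬□(p2 ∧ ¬p3), v   [¬□-rule on 3: fresh world v, uRv]
8. p2 ∧ ¬p3, v   [□-rule on 2 via uRv]
9. p2, v   [∧-rule on 8]
10. ¬p3, v   [∧-rule on 8]
11. ¬(p2 ∧ ¬p3), w   [¬□-rule on 7: fresh world w, vRw]
12. p3, w   [¬∧-rule on 11 (branches; this branch)]
Accessibility: uRu, uRv, vRu, vRv, vRw, wRv, wRw
The negation has an open branch (countermodel exists).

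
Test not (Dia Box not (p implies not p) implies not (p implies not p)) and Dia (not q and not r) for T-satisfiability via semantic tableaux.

1. not (Dia Box not (p implies not p) implies not (p implies not p)) and Dia (not q and not r), w0
2. not (Dia Box not (p implies not p) implies not (p implies not p)), w0
3. Dia (not q and not r), w0
4. Dia Box not (p implies not p), w0
5. p implies not p, w0
6. not p, w0
7. not q and not r, w1
8. not q, w1
9. not r, w1
10. Box not (p implies not p), w2
11. not (p implies not p), w2
12. p, w2
Accessibility: w0Rw0, w0Rw1, w0Rw2, w1Rw1, w2Rw2

Satisfiable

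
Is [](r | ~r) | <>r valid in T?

Tableau for the negation ~([](r | ~r) | <>r):
1. ~([](r | ~r) | <>r), 0
2. ~[](r | ~r), 0
3. ~<>r, 0
4. ~r, 0
5. ~(r | ~r), 1
6. ~r, 1
7. r, 1
Accessibility: 0R0, 0R1, 1R1
Branch closes: r and ~r both at 1.
All branches of the negation close; one closing branch shown above.

Valid in T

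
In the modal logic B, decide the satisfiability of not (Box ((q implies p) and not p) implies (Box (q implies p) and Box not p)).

1. not (Box ((q implies p) and not p) implies (Box (q implies p) and Box not p)), 0
2. Box ((q implies p) and not p), 0   [neg-implies-rule on 1]
3. not (Box (q implies p) and Box not p), 0   [neg-implies-rule on 1]
4. (q implies p) and not p, 0   [Box-rule on 2 via 0R0]
5. q implies p, 0   [and-rule on 4]
6. not p, 0   [and-rule on 4]
7. not Box (q implies p), 0   [neg-and-rule on 3 (branches; this branch)]
8. not q, 0   [implies-rule on 5 (branches; this branch)]
9. not (q implies p), 1   [neg-Box-rule on 7: fresh world 1, 0R1]
10. q, 1   [neg-implies-rule on 9]
11. not p, 1   [neg-implies-rule on 9]
12. (q implies p) and not p, 1   [Box-rule on 2 via 0R1]
13. q implies p, 1   [and-rule on 12]
14. p, 1   [implies-rule on 13 (branches; this branch)]
Accessibility: 0R0, 0R1, 1R0, 1R1
Branch closes: p and not p both at 1.
All branches of the tableau close; one closing branch shown above.

No, unsatisfiable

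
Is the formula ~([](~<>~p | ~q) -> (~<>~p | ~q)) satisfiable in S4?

1. ~([](~<>~p | ~q) -> (~<>~p | ~q)), u
2. [](~<>~p | ~q), u
3. ~(~<>~p | ~q), u
4. <>~p, u
5. q, u
6. ~<>~p | ~q, u
7. ~<>~p, u
8. p, u
9. ~p, v
10. ~<>~p | ~q, v
11. p, v
Accessibility: uRu, uRv, vRv
Branch closes: p and ~p both at v.
All branches of the tableau close; one closing branch shown above.

Unsatisfiable (every branch closes)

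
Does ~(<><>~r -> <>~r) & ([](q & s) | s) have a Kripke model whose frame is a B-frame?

Yes, satisfiable

1. ~(<><>~r -> <>~r) & ([](q & s) | s), w0
2. ~(<><>~r -> <>~r), w0   [&-rule on 1]
3. [](q & s) | s, w0   [&-rule on 1]
4. <><>~r, w0   [~->-rule on 2]
5. ~<>~r, w0   [~->-rule on 2]
6. r, w0   [~<>-rule on 5 via w0Rw0]
7. s, w0   [|-rule on 3 (branches; this branch)]
8. <>~r, w1   [<>-rule on 4: fresh world w1, w0Rw1]
9. r, w1   [~<>-rule on 5 via w0Rw1]
10. ~r, w2   [<>-rule on 8: fresh world w2, w1Rw2]
Accessibility: w0Rw0, w0Rw1, w1Rw0, w1Rw1, w1Rw2, w2Rw1, w2Rw2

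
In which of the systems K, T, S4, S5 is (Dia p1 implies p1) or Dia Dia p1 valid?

K-tableau for the negation not ((Dia p1 implies p1) or Dia Dia p1):
1. not ((Dia p1 implies p1) or Dia Dia p1), 0
2. not (Dia p1 implies p1), 0   [neg-or-rule on 1]
3. not Dia Dia p1, 0   [neg-or-rule on 1]
4. Dia p1, 0   [neg-implies-rule on 2]
5. not p1, 0   [neg-implies-rule on 2]
6. p1, 1   [Dia-rule on 4: fresh world 1, 0R1]
7. not Dia p1, 1   [neg-Dia-rule on 3 via 0R1]
Accessibility: 0R1
Complete open branch: countermodel on a K-frame, so not valid in K.
T-tableau for the negation not ((Dia p1 implies p1) or Dia Dia p1):
1. not ((Dia p1 implies p1) or Dia Dia p1), 0
2. not (Dia p1 implies p1), 0   [neg-or-rule on 1]
3. not Dia Dia p1, 0   [neg-or-rule on 1]
4. Dia p1, 0   [neg-implies-rule on 2]
5. not p1, 0   [neg-implies-rule on 2]
6. not Dia p1, 0   [neg-Dia-rule on 3 via 0R0]
7. p1, 1   [Dia-rule on 4: fresh world 1, 0R1]
8. not Dia p1, 1   [neg-Dia-rule on 3 via 0R1]
9. not p1, 1   [neg-Dia-rule on 6 via 0R1]
Accessibility: 0R0, 0R1, 1R1
Branch closes: p1 and not p1 both at 1.
Every branch closes (one shown): valid in T, hence also in S4, S5 (every theorem of T is a theorem of S4 and S5).

T, S4, S5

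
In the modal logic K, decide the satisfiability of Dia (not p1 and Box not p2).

1. Dia (not p1 and Box not p2), w0
2. not p1 and Box not p2, w1
3. not p1, w1
4. Box not p2, w1
Accessibility: w0Rw1

Satisfiable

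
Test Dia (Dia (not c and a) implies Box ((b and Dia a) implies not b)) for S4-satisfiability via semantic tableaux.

1. Dia (Dia (not c and a) implies Box ((b and Dia a) implies not b)), 0
2. Dia (not c and a) implies Box ((b and Dia a) implies not b), 1   [Dia-rule on 1: fresh world 1, 0R1]
3. Box ((b and Dia a) implies not b), 1   [implies-rule on 2 (branches; this branch)]
4. (b and Dia a) implies not b, 1   [Box-rule on 3 via 1R1]
5. not b, 1   [implies-rule on 4 (branches; this branch)]
Accessibility: 0R0, 0R1, 1R1

Satisfiable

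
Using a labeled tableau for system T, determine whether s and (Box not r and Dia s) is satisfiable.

1. s and (Box not r and Dia s), u
2. s, u   [and-rule on 1]
3. Box not r and Dia s, u   [and-rule on 1]
4. Box not r, u   [and-rule on 3]
5. Dia s, u   [and-rule on 3]
6. not r, u   [Box-rule on 4 via uRu]
7. s, v   [Dia-rule on 5: fresh world v, uRv]
8. not r, v   [Box-rule on 4 via uRv]
Accessibility: uRu, uRv, vRv

Yes, satisfiable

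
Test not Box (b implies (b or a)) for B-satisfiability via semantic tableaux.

No, unsatisfiable

1. not Box (b implies (b or a)), u
2. not (b implies (b or a)), v
3. b, v
4. not (b or a), v
5. not b, v
6. not a, v
Accessibility: uRu, uRv, vRu, vRv
Branch closes: b and not b both at v.
All branches of the tableau close; one closing branch shown above.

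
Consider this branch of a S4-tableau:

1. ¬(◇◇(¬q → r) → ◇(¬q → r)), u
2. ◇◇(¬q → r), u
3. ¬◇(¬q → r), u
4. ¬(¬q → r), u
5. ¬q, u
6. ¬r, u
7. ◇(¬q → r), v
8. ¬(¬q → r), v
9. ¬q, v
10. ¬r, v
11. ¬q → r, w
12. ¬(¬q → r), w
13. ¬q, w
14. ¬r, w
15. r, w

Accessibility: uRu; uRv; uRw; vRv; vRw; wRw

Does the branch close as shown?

Closed

Both r and ¬r appear at w.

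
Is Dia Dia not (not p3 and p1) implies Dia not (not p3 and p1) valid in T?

Invalid (countermodel exists)

Tableau for the negation not (Dia Dia not (not p3 and p1) implies Dia not (not p3 and p1)):
1. not (Dia Dia not (not p3 and p1) implies Dia not (not p3 and p1)), 0
2. Dia Dia not (not p3 and p1), 0   [neg-implies-rule on 1]
3. not Dia not (not p3 and p1), 0   [neg-implies-rule on 1]
4. not p3 and p1, 0   [neg-Dia-rule on 3 via 0R0]
5. not p3, 0   [and-rule on 4]
6. p1, 0   [and-rule on 4]
7. Dia not (not p3 and p1), 1   [Dia-rule on 2: fresh world 1, 0R1]
8. not p3 and p1, 1   [neg-Dia-rule on 3 via 0R1]
9. not p3, 1   [and-rule on 8]
10. p1, 1   [and-rule on 8]
11. not (not p3 and p1), 2   [Dia-rule on 7: fresh world 2, 1R2]
12. not p1, 2   [neg-and-rule on 11 (branches; this branch)]
Accessibility: 0R0, 0R1, 1R1, 1R2, 2R2
The negation has an open branch (countermodel exists).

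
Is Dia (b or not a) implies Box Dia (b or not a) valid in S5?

Tableau for the negation not (Dia (b or not a) implies Box Dia (b or not a)):
1. not (Dia (b or not a) implies Box Dia (b or not a)), 0
2. Dia (b or not a), 0   [neg-implies-rule on 1]
3. not Box Dia (b or not a), 0   [neg-implies-rule on 1]
4. b or not a, 1   [Dia-rule on 2: fresh world 1, 0R1]
5. not a, 1   [or-rule on 4 (branches; this branch)]
6. not Dia (b or not a), 2   [neg-Box-rule on 3: fresh world 2, 0R2]
7. not (b or not a), 0   [neg-Dia-rule on 6 via 2R0]
8. not b, 0   [neg-or-rule on 7]
9. a, 0   [neg-or-rule on 7]
10. not (b or not a), 1   [neg-Dia-rule on 6 via 2R1]
11. not b, 1   [neg-or-rule on 10]
12. a, 1   [neg-or-rule on 10]
Accessibility: 0R0, 0R1, 0R2, 1R0, 1R1, 1R2, 2R0, 2R1, 2R2
Branch closes: a and not a both at 1.
Every branch of the negation's tableau closes; the branch above is one of them.

Yes, valid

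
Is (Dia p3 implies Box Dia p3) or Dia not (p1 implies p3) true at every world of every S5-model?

Valid in S5

Tableau for the negation not ((Dia p3 implies Box Dia p3) or Dia not (p1 implies p3)):
1. not ((Dia p3 implies Box Dia p3) or Dia not (p1 implies p3)), w0
2. not (Dia p3 implies Box Dia p3), w0
3. not Dia not (p1 implies p3), w0
4. Dia p3, w0
5. not Box Dia p3, w0
6. p1 implies p3, w0
7. not p1, w0
8. p3, w1
9. p1 implies p3, w1
10. not Dia p3, w2
11. p1 implies p3, w2
12. not p3, w0
13. not p3, w1
Accessibility: w0Rw0, w0Rw1, w0Rw2, w1Rw0, w1Rw1, w1Rw2, w2Rw0, w2Rw1, w2Rw2
Branch closes: p3 and not p3 both at w1.
All branches of the negation close; one closing branch shown above.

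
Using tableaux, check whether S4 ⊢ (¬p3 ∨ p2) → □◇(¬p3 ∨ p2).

Not valid

Tableau for the negation ¬((¬p3 ∨ p2) → □◇(¬p3 ∨ p2)):
1. ¬((¬p3 ∨ p2) → □◇(¬p3 ∨ p2)), u
2. ¬p3 ∨ p2, u   [¬→-rule on 1]
3. ¬□◇(¬p3 ∨ p2), u   [¬→-rule on 1]
4. p2, u   [∨-rule on 2 (branches; this branch)]
5. ¬◇(¬p3 ∨ p2), v   [¬□-rule on 3: fresh world v, uRv]
6. ¬(¬p3 ∨ p2), v   [¬◇-rule on 5 via vRv]
7. p3, v   [¬∨-rule on 6]
8. ¬p2, v   [¬∨-rule on 6]
Accessibility: uRu, uRv, vRv
The negation has an open branch (countermodel exists).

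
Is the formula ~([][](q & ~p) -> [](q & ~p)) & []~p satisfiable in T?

No, unsatisfiable

1. ~([][](q & ~p) -> [](q & ~p)) & []~p, w0
2. ~([][](q & ~p) -> [](q & ~p)), w0
3. []~p, w0
4. [][](q & ~p), w0
5. ~[](q & ~p), w0
6. ~p, w0
7. [](q & ~p), w0
8. q & ~p, w0
9. q, w0
10. ~(q & ~p), w1
11. ~p, w1
12. [](q & ~p), w1
13. q & ~p, w1
14. q, w1
15. p, w1
Accessibility: w0Rw0, w0Rw1, w1Rw1
Branch closes: p and ~p both at w1.
Every branch closes; the branch above is one of them.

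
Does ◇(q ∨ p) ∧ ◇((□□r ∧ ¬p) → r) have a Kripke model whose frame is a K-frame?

1. ◇(q ∨ p) ∧ ◇((□□r ∧ ¬p) → r), u
2. ◇(q ∨ p), u   [∧-rule on 1]
3. ◇((□□r ∧ ¬p) → r), u   [∧-rule on 1]
4. q ∨ p, v   [◇-rule on 2: fresh world v, uRv]
5. p, v   [∨-rule on 4 (branches; this branch)]
6. (□□r ∧ ¬p) → r, w   [◇-rule on 3: fresh world w, uRw]
7. r, w   [→-rule on 6 (branches; this branch)]
Accessibility: uRv, uRw

Satisfiable (open branch found)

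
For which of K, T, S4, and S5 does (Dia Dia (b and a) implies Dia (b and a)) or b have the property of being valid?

S4, S5

T-tableau for the negation not ((Dia Dia (b and a) implies Dia (b and a)) or b):
1. not ((Dia Dia (b and a) implies Dia (b and a)) or b), 0
2. not (Dia Dia (b and a) implies Dia (b and a)), 0
3. not b, 0
4. Dia Dia (b and a), 0
5. not Dia (b and a), 0
6. not (b and a), 0
7. not a, 0
8. Dia (b and a), 1
9. not (b and a), 1
10. not a, 1
11. b and a, 2
12. b, 2
13. a, 2
Accessibility: 0R0, 0R1, 1R1, 1R2, 2R2
Complete open branch: countermodel on a T-frame, so not valid in T, nor in K (the same frame is also a K-frame).
S4-tableau for the negation not ((Dia Dia (b and a) implies Dia (b and a)) or b):
1. not ((Dia Dia (b and a) implies Dia (b and a)) or b), 0
2. not (Dia Dia (b and a) implies Dia (b and a)), 0
3. not b, 0
4. Dia Dia (b and a), 0
5. not Dia (b and a), 0
6. not (b and a), 0
7. not a, 0
8. Dia (b and a), 1
9. not (b and a), 1
10. not a, 1
11. b and a, 2
12. b, 2
13. a, 2
14. not (b and a), 2
15. not a, 2
Accessibility: 0R0, 0R1, 0R2, 1R1, 1R2, 2R2
Branch closes: a and not a both at 2.
Every branch closes (one shown): valid in S4, hence also in S5 (every theorem of S4 is a theorem of S5).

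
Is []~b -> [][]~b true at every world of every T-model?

Tableau for the negation ~([]~b -> [][]~b):
1. ~([]~b -> [][]~b), w0
2. []~b, w0
3. ~[][]~b, w0
4. ~b, w0
5. ~[]~b, w1
6. ~b, w1
7. b, w2
Accessibility: w0Rw0, w0Rw1, w1Rw1, w1Rw2, w2Rw2
The negation has an open branch (countermodel exists).

No, not valid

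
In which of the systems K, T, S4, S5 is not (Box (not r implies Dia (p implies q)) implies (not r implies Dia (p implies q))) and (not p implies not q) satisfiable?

K

K-tableau for the formula:
1. not (Box (not r implies Dia (p implies q)) implies (not r implies Dia (p implies q))) and (not p implies not q), u
2. not (Box (not r implies Dia (p implies q)) implies (not r implies Dia (p implies q))), u
3. not p implies not q, u
4. Box (not r implies Dia (p implies q)), u
5. not (not r implies Dia (p implies q)), u
6. not r, u
7. not Dia (p implies q), u
8. not q, u
Complete open branch: satisfiable in K.
T-tableau for the formula:
1. not (Box (not r implies Dia (p implies q)) implies (not r implies Dia (p implies q))) and (not p implies not q), u
2. not (Box (not r implies Dia (p implies q)) implies (not r implies Dia (p implies q))), u
3. not p implies not q, u
4. Box (not r implies Dia (p implies q)), u
5. not (not r implies Dia (p implies q)), u
6. not r, u
7. not Dia (p implies q), u
8. not r implies Dia (p implies q), u
9. not (p implies q), u
10. p, u
11. not q, u
12. Dia (p implies q), u
13. p implies q, v
14. not r implies Dia (p implies q), v
15. not (p implies q), v
16. p, v
17. not q, v
18. q, v
Accessibility: uRu, uRv, vRv
Branch closes: q and not q both at v.
Every branch closes (one shown): unsatisfiable in T, hence also in S4, S5 (every S4/S5-frame is a T-frame).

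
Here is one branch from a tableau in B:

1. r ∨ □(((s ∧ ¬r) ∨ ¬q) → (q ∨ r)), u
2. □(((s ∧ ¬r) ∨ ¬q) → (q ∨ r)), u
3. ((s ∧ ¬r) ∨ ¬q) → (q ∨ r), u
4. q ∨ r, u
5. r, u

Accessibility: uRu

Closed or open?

Not closed

There is no literal clash: for every atom and world, at most one sign appears.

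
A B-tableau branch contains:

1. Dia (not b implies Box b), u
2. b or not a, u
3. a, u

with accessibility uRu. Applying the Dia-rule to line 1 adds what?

a fresh world v with uRv, and not b implies Box b at v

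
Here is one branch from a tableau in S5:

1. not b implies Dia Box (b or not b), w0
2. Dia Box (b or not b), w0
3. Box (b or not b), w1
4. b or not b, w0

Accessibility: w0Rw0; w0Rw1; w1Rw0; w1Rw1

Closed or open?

No atom appears with both signs at the same world.

No, open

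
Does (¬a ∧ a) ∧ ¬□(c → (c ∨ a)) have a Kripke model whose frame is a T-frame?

No, unsatisfiable

1. (¬a ∧ a) ∧ ¬□(c → (c ∨ a)), w0
2. ¬a ∧ a, w0   [∧-rule on 1]
3. ¬□(c → (c ∨ a)), w0   [∧-rule on 1]
4. ¬a, w0   [∧-rule on 2]
5. a, w0   [∧-rule on 2]
Accessibility: w0Rw0
Branch closes: a and ¬a both at w0.
Every branch closes; the branch above is one of them.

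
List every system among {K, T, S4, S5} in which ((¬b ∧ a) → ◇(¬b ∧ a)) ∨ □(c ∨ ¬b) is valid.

T-tableau for the negation ¬(((¬b ∧ a) → ◇(¬b ∧ a)) ∨ □(c ∨ ¬b)):
1. ¬(((¬b ∧ a) → ◇(¬b ∧ a)) ∨ □(c ∨ ¬b)), w0
2. ¬((¬b ∧ a) → ◇(¬b ∧ a)), w0
3. ¬□(c ∨ ¬b), w0
4. ¬b ∧ a, w0
5. ¬◇(¬b ∧ a), w0
6. ¬b, w0
7. a, w0
8. ¬(¬b ∧ a), w0
9. ¬a, w0
Accessibility: w0Rw0
Branch closes: a and ¬a both at w0.
Every branch closes (one shown): valid in T, hence also in S4, S5 (every theorem of T is a theorem of S4 and S5).
K-tableau for the negation ¬(((¬b ∧ a) → ◇(¬b ∧ a)) ∨ □(c ∨ ¬b)):
1. ¬(((¬b ∧ a) → ◇(¬b ∧ a)) ∨ □(c ∨ ¬b)), w0
2. ¬((¬b ∧ a) → ◇(¬b ∧ a)), w0
3. ¬□(c ∨ ¬b), w0
4. ¬b ∧ a, w0
5. ¬◇(¬b ∧ a), w0
6. ¬b, w0
7. a, w0
8. ¬(c ∨ ¬b), w1
9. ¬c, w1
10. b, w1
11. ¬(¬b ∧ a), w1
12. ¬a, w1
Accessibility: w0Rw1
Complete open branch: countermodel on a K-frame, so not valid in K.

T, S4, S5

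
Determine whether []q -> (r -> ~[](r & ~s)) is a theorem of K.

Tableau for the negation ~([]q -> (r -> ~[](r & ~s))):
1. ~([]q -> (r -> ~[](r & ~s))), w0
2. []q, w0
3. ~(r -> ~[](r & ~s)), w0
4. r, w0
5. [](r & ~s), w0
The negation has an open branch (countermodel exists).

Not valid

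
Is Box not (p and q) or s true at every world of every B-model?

Not valid

Tableau for the negation not (Box not (p and q) or s):
1. not (Box not (p and q) or s), w0
2. not Box not (p and q), w0   [neg-or-rule on 1]
3. not s, w0   [neg-or-rule on 1]
4. p and q, w1   [neg-Box-rule on 2: fresh world w1, w0Rw1]
5. p, w1   [and-rule on 4]
6. q, w1   [and-rule on 4]
Accessibility: w0Rw0, w0Rw1, w1Rw0, w1Rw1
The negation has an open branch (countermodel exists).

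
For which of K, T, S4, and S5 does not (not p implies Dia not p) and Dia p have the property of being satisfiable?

K

K-tableau for the formula:
1. not (not p implies Dia not p) and Dia p, w0
2. not (not p implies Dia not p), w0
3. Dia p, w0
4. not p, w0
5. not Dia not p, w0
6. p, w1
Accessibility: w0Rw1
Complete open branch: satisfiable in K.
T-tableau for the formula:
1. not (not p implies Dia not p) and Dia p, w0
2. not (not p implies Dia not p), w0
3. Dia p, w0
4. not p, w0
5. not Dia not p, w0
6. p, w0
Accessibility: w0Rw0
Branch closes: p and not p both at w0.
Every branch closes (one shown): unsatisfiable in T, hence also in S4, S5 (every S4/S5-frame is a T-frame).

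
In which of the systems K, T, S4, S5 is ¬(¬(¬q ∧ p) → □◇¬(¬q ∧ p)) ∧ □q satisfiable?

T-tableau for the formula:
1. ¬(¬(¬q ∧ p) → □◇¬(¬q ∧ p)) ∧ □q, 0
2. ¬(¬(¬q ∧ p) → □◇¬(¬q ∧ p)), 0   [∧-rule on 1]
3. □q, 0   [∧-rule on 1]
4. ¬(¬q ∧ p), 0   [¬→-rule on 2]
5. ¬□◇¬(¬q ∧ p), 0   [¬→-rule on 2]
6. q, 0   [□-rule on 3 via 0R0]
7. ¬p, 0   [¬∧-rule on 4 (branches; this branch)]
8. ¬◇¬(¬q ∧ p), 1   [¬□-rule on 5: fresh world 1, 0R1]
9. q, 1   [□-rule on 3 via 0R1]
10. ¬q ∧ p, 1   [¬◇-rule on 8 via 1R1]
11. ¬q, 1   [∧-rule on 10]
12. p, 1   [∧-rule on 10]
Accessibility: 0R0, 0R1, 1R1
Branch closes: q and ¬q both at 1.
Every branch closes (one shown): unsatisfiable in T, hence also in S4, S5 (every S4/S5-frame is a T-frame).
K-tableau for the formula:
1. ¬(¬(¬q ∧ p) → □◇¬(¬q ∧ p)) ∧ □q, 0
2. ¬(¬(¬q ∧ p) → □◇¬(¬q ∧ p)), 0   [∧-rule on 1]
3. □q, 0   [∧-rule on 1]
4. ¬(¬q ∧ p), 0   [¬→-rule on 2]
5. ¬□◇¬(¬q ∧ p), 0   [¬→-rule on 2]
6. ¬p, 0   [¬∧-rule on 4 (branches; this branch)]
7. ¬◇¬(¬q ∧ p), 1   [¬□-rule on 5: fresh world 1, 0R1]
8. q, 1   [□-rule on 3 via 0R1]
Accessibility: 0R1
Complete open branch: satisfiable in K.

K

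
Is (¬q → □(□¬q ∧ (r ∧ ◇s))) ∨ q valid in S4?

Tableau for the negation ¬((¬q → □(□¬q ∧ (r ∧ ◇s))) ∨ q):
1. ¬((¬q → □(□¬q ∧ (r ∧ ◇s))) ∨ q), 0
2. ¬(¬q → □(□¬q ∧ (r ∧ ◇s))), 0   [¬∨-rule on 1]
3. ¬q, 0   [¬∨-rule on 1]
4. ¬□(□¬q ∧ (r ∧ ◇s)), 0   [¬→-rule on 2]
5. ¬(□¬q ∧ (r ∧ ◇s)), 1   [¬□-rule on 4: fresh world 1, 0R1]
6. ¬(r ∧ ◇s), 1   [¬∧-rule on 5 (branches; this branch)]
7. ¬◇s, 1   [¬∧-rule on 6 (branches; this branch)]
8. ¬s, 1   [¬◇-rule on 7 via 1R1]
Accessibility: 0R0, 0R1, 1R1
The negation has an open branch (countermodel exists).

Not valid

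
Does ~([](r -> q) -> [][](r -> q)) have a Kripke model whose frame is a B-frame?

1. ~([](r -> q) -> [][](r -> q)), w0
2. [](r -> q), w0
3. ~[][](r -> q), w0
4. r -> q, w0
5. q, w0
6. ~[](r -> q), w1
7. r -> q, w1
8. q, w1
9. ~(r -> q), w2
10. r, w2
11. ~q, w2
Accessibility: w0Rw0, w0Rw1, w1Rw0, w1Rw1, w1Rw2, w2Rw1, w2Rw2

Satisfiable (open branch found)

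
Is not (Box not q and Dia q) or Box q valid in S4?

Valid in S4

Tableau for the negation not (not (Box not q and Dia q) or Box q):
1. not (not (Box not q and Dia q) or Box q), 0
2. Box not q and Dia q, 0   [neg-or-rule on 1]
3. not Box q, 0   [neg-or-rule on 1]
4. Box not q, 0   [and-rule on 2]
5. Dia q, 0   [and-rule on 2]
6. not q, 0   [Box-rule on 4 via 0R0]
7. not q, 1   [neg-Box-rule on 3: fresh world 1, 0R1]
8. q, 2   [Dia-rule on 5: fresh world 2, 0R2]
9. not q, 2   [Box-rule on 4 via 0R2]
Accessibility: 0R0, 0R1, 0R2, 1R1, 2R2
Branch closes: q and not q both at 2.
All branches of the negation close; one closing branch shown above.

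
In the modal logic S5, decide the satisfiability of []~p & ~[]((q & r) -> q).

No, unsatisfiable

1. []~p & ~[]((q & r) -> q), 0
2. []~p, 0
3. ~[]((q & r) -> q), 0
4. ~p, 0
5. ~((q & r) -> q), 1
6. q & r, 1
7. ~q, 1
8. q, 1
9. r, 1
Accessibility: 0R0, 0R1, 1R0, 1R1
Branch closes: q and ~q both at 1.
Every branch closes; the branch above is one of them.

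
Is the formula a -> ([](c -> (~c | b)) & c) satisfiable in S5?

Satisfiable (open branch found)

1. a -> ([](c -> (~c | b)) & c), 0
2. [](c -> (~c | b)) & c, 0   [->-rule on 1 (branches; this branch)]
3. [](c -> (~c | b)), 0   [&-rule on 2]
4. c, 0   [&-rule on 2]
5. c -> (~c | b), 0   [[]-rule on 3 via 0R0]
6. ~c | b, 0   [->-rule on 5 (branches; this branch)]
7. b, 0   [|-rule on 6 (branches; this branch)]
Accessibility: 0R0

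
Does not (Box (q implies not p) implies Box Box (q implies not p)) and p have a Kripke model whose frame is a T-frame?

Yes, satisfiable

1. not (Box (q implies not p) implies Box Box (q implies not p)) and p, u
2. not (Box (q implies not p) implies Box Box (q implies not p)), u
3. p, u
4. Box (q implies not p), u
5. not Box Box (q implies not p), u
6. q implies not p, u
7. not q, u
8. not Box (q implies not p), v
9. q implies not p, v
10. not p, v
11. not (q implies not p), w
12. q, w
13. p, w
Accessibility: uRu, uRv, vRv, vRw, wRw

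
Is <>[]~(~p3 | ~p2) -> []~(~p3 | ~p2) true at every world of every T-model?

Invalid (countermodel exists)

Tableau for the negation ~(<>[]~(~p3 | ~p2) -> []~(~p3 | ~p2)):
1. ~(<>[]~(~p3 | ~p2) -> []~(~p3 | ~p2)), 0
2. <>[]~(~p3 | ~p2), 0
3. ~[]~(~p3 | ~p2), 0
4. []~(~p3 | ~p2), 1
5. ~(~p3 | ~p2), 1
6. p3, 1
7. p2, 1
8. ~p3 | ~p2, 2
9. ~p2, 2
Accessibility: 0R0, 0R1, 0R2, 1R1, 2R2
The negation has an open branch (countermodel exists).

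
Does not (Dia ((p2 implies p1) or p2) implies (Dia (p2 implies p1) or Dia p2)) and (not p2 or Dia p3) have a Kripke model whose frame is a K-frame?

Unsatisfiable

1. not (Dia ((p2 implies p1) or p2) implies (Dia (p2 implies p1) or Dia p2)) and (not p2 or Dia p3), w0
2. not (Dia ((p2 implies p1) or p2) implies (Dia (p2 implies p1) or Dia p2)), w0
3. not p2 or Dia p3, w0
4. Dia ((p2 implies p1) or p2), w0
5. not (Dia (p2 implies p1) or Dia p2), w0
6. not Dia (p2 implies p1), w0
7. not Dia p2, w0
8. Dia p3, w0
9. (p2 implies p1) or p2, w1
10. not (p2 implies p1), w1
11. p2, w1
12. not p1, w1
13. not p2, w1
Accessibility: w0Rw1
Branch closes: p2 and not p2 both at w1.
(One branch shown.) All branches close.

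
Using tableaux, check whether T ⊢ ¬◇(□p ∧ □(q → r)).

No, not valid

Tableau for the negation ◇(□p ∧ □(q → r)):
1. ◇(□p ∧ □(q → r)), 0
2. □p ∧ □(q → r), 1
3. □p, 1
4. □(q → r), 1
5. p, 1
6. q → r, 1
7. r, 1
Accessibility: 0R0, 0R1, 1R1
The negation has an open branch (countermodel exists).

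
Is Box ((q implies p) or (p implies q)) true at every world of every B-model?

Tableau for the negation not Box ((q implies p) or (p implies q)):
1. not Box ((q implies p) or (p implies q)), 0
2. not ((q implies p) or (p implies q)), 1
3. not (q implies p), 1
4. not (p implies q), 1
5. q, 1
6. not p, 1
7. p, 1
8. not q, 1
Accessibility: 0R0, 0R1, 1R0, 1R1
Branch closes: p and not p both at 1.
Every branch of the negation's tableau closes; the branch above is one of them.

Valid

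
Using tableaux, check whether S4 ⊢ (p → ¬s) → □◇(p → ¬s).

Not valid

Tableau for the negation ¬((p → ¬s) → □◇(p → ¬s)):
1. ¬((p → ¬s) → □◇(p → ¬s)), w0
2. p → ¬s, w0   [¬→-rule on 1]
3. ¬□◇(p → ¬s), w0   [¬→-rule on 1]
4. ¬s, w0   [→-rule on 2 (branches; this branch)]
5. ¬◇(p → ¬s), w1   [¬□-rule on 3: fresh world w1, w0Rw1]
6. ¬(p → ¬s), w1   [¬◇-rule on 5 via w1Rw1]
7. p, w1   [¬→-rule on 6]
8. s, w1   [¬→-rule on 6]
Accessibility: w0Rw0, w0Rw1, w1Rw1
The negation has an open branch (countermodel exists).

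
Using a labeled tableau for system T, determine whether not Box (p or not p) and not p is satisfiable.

No, unsatisfiable

1. not Box (p or not p) and not p, 0
2. not Box (p or not p), 0
3. not p, 0
4. not (p or not p), 1
5. not p, 1
6. p, 1
Accessibility: 0R0, 0R1, 1R1
Branch closes: p and not p both at 1.
Every branch closes; the branch above is one of them.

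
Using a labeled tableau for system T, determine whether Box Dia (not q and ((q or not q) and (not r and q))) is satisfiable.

1. Box Dia (not q and ((q or not q) and (not r and q))), w0
2. Dia (not q and ((q or not q) and (not r and q))), w0
3. not q and ((q or not q) and (not r and q)), w1
4. not q, w1
5. (q or not q) and (not r and q), w1
6. q or not q, w1
7. not r and q, w1
8. not r, w1
9. q, w1
Accessibility: w0Rw0, w0Rw1, w1Rw1
Branch closes: q and not q both at w1.
(One branch shown.) All branches close.

Unsatisfiable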